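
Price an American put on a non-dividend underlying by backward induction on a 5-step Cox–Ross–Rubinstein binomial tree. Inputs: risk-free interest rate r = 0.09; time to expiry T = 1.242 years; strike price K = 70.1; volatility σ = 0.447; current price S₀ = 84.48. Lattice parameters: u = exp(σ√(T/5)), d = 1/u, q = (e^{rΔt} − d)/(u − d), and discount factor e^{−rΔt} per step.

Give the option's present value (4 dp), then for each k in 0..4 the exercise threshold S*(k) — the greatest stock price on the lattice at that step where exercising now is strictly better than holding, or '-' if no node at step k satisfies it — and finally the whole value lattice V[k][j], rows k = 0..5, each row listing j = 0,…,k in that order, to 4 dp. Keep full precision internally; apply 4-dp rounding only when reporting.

Δt=0.24840  u=1.24955  d=0.80029  q=0.49486  discount=0.97789
step 5 (expiry): payoffs max(K−S,0) = 42.3677 26.7995 2.4917 0.0000 0.0000 0.0000
step 4: (k=4,j=0): S=34.6529, (K−S)⁺=35.4471, hold=33.8974 ⇒ V=35.4471 exercise | (k=4,j=1): S=54.1061, (K−S)⁺=15.9939, hold=14.4441 ⇒ V=15.9939 exercise | (k=4,j=2): S=84.4800, (K−S)⁺=0.0000, hold=1.2308 ⇒ V=1.2308 continue | (k=4,j=3): S=131.9050, (K−S)⁺=0.0000, hold=0.0000 ⇒ V=0.0000 continue | (k=4,j=4): S=205.9533, (K−S)⁺=0.0000, hold=0.0000 ⇒ V=0.0000 continue  boundary S*=54.1061
step 3: (k=3,j=0): S=43.3005, (K−S)⁺=26.7995, hold=25.2497 ⇒ V=26.7995 exercise | (k=3,j=1): S=67.6083, (K−S)⁺=2.4917, hold=8.4962 ⇒ V=8.4962 continue | (k=3,j=2): S=105.5620, (K−S)⁺=0.0000, hold=0.6080 ⇒ V=0.6080 continue | (k=3,j=3): S=164.8219, (K−S)⁺=0.0000, hold=0.0000 ⇒ V=0.0000 continue  boundary S*=43.3005
step 2: (k=2,j=0): S=54.1061, (K−S)⁺=15.9939, hold=17.3498 ⇒ V=17.3498 continue | (k=2,j=1): S=84.4800, (K−S)⁺=0.0000, hold=4.4912 ⇒ V=4.4912 continue | (k=2,j=2): S=131.9050, (K−S)⁺=0.0000, hold=0.3003 ⇒ V=0.3003 continue  boundary S*=-
step 1: (k=1,j=0): S=67.6083, (K−S)⁺=2.4917, hold=10.7437 ⇒ V=10.7437 continue | (k=1,j=1): S=105.5620, (K−S)⁺=0.0000, hold=2.3639 ⇒ V=2.3639 continue  boundary S*=-
step 0: (k=0,j=0): S=84.4800, (K−S)⁺=0.0000, hold=6.4511 ⇒ V=6.4511 continue  boundary S*=-

price = 6.4511
boundary = - - - 43.3005 54.1061
tree:
6.4511
10.7437 2.3639
17.3498 4.4912 0.3003
26.7995 8.4962 0.6080 0.0000
35.4471 15.9939 1.2308 0.0000 0.0000
42.3677 26.7995 2.4917 0.0000 0.0000 0.0000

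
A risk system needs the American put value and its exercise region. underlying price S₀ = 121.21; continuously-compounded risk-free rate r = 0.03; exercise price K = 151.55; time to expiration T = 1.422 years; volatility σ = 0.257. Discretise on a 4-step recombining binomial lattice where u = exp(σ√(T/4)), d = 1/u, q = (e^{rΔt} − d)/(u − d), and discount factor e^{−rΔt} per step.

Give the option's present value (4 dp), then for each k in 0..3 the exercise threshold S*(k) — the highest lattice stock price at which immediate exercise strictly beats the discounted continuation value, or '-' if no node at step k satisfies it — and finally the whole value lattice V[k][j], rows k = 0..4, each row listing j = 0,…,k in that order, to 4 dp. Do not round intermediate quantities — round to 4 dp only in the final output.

params: Δt=0.35550 u=1.16560 d=0.85793 q=0.49662 e^(-rΔt)=0.98939
t_4 payoffs: 85.8833 62.3342 30.3400 0.0000 0.0000
t_3: node(3,0) S=76.5409 payoff=75.0091 vs cont=73.4014 → 75.0091 [stop]  node(3,1) S=103.9896 payoff=47.5604 vs cont=45.9527 → 47.5604 [stop]  node(3,2) S=141.2820 payoff=10.2680 vs cont=15.1107 → 15.1107 [wait]  node(3,3) S=191.9479 payoff=0.0000 vs cont=0.0000 → 0.0000 [wait]  ⇒ S*(3)=103.9896
t_2: node(2,0) S=89.2158 payoff=62.3342 vs cont=60.7265 → 62.3342 [stop]  node(2,1) S=121.2100 payoff=30.3400 vs cont=31.1117 → 31.1117 [wait]  node(2,2) S=164.6778 payoff=0.0000 vs cont=7.5258 → 7.5258 [wait]  ⇒ S*(2)=89.2158
t_1: node(1,0) S=103.9896 payoff=47.5604 vs cont=46.3318 → 47.5604 [stop]  node(1,1) S=141.2820 payoff=10.2680 vs cont=19.1928 → 19.1928 [wait]  ⇒ S*(1)=103.9896
t_0: node(0,0) S=121.2100 payoff=30.3400 vs cont=33.1175 → 33.1175 [wait]  ⇒ S*(0)=-

price = 33.1175
boundary = - 103.9896 89.2158 103.9896
tree:
33.1175
47.5604 19.1928
62.3342 31.1117 7.5258
75.0091 47.5604 15.1107 0.0000
85.8833 62.3342 30.3400 0.0000 0.0000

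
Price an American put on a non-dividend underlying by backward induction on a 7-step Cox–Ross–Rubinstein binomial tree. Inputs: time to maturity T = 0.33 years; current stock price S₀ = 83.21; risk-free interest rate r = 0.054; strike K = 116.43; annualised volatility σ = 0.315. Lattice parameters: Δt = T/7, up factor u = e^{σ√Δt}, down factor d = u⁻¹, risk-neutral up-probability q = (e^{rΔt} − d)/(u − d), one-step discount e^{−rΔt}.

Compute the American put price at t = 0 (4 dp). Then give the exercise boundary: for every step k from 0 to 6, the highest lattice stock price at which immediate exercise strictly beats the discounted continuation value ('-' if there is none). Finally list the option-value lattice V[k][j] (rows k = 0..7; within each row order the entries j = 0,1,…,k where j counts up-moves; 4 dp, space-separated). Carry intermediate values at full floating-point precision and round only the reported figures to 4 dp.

price = 33.2200
boundary = 83.2100 89.1002 83.2100 89.1002 95.4074 102.1610 95.4074
tree:
33.2200
38.7208 27.3298
43.8580 33.2200 21.0345
48.6555 38.7208 27.3298 14.8844
53.1360 43.8580 33.2200 21.0226 8.8593
57.3202 48.6555 38.7208 27.3298 14.2690 3.5275
61.2278 53.1360 43.8580 33.2200 21.0226 7.0946 0.0000
64.8771 57.3202 48.6555 38.7208 27.3298 14.2690 0.0000 0.0000

Δt=0.04714, u=1.07079, d=0.93389, q=0.50153, disc=e^(-rΔt)=0.99746
k=7 terminal: V=max(K-S,0) → 64.8771 57.3202 48.6555 38.7208 27.3298 14.2690 0.0000 0.0000
k=6: j=0 S=55.2022 intr=61.2278 cont=60.9318 V=61.2278[EX]; j=1 S=63.2940 intr=53.1360 cont=52.8399 V=53.1360[EX]; j=2 S=72.5720 intr=43.8580 cont=43.5620 V=43.8580[EX]; j=3 S=83.2100 intr=33.2200 cont=32.9240 V=33.2200[EX]; j=4 S=95.4074 intr=21.0226 cont=20.7266 V=21.0226[EX]; j=5 S=109.3927 intr=7.0373 cont=7.0946 V=7.0946[hold]; j=6 S=125.4280 intr=0.0000 cont=0.0000 V=0.0000[hold]  S*(6)=95.4074
k=5: j=0 S=59.1098 intr=57.3202 cont=57.0242 V=57.3202[EX]; j=1 S=67.7745 intr=48.6555 cont=48.3595 V=48.6555[EX]; j=2 S=77.7092 intr=38.7208 cont=38.4248 V=38.7208[EX]; j=3 S=89.1002 intr=27.3298 cont=27.0338 V=27.3298[EX]; j=4 S=102.1610 intr=14.2690 cont=14.0017 V=14.2690[EX]; j=5 S=117.1363 intr=0.0000 cont=3.5275 V=3.5275[hold]  S*(5)=102.1610
k=4: j=0 S=63.2940 intr=53.1360 cont=52.8399 V=53.1360[EX]; j=1 S=72.5720 intr=43.8580 cont=43.5620 V=43.8580[EX]; j=2 S=83.2100 intr=33.2200 cont=32.9240 V=33.2200[EX]; j=3 S=95.4074 intr=21.0226 cont=20.7266 V=21.0226[EX]; j=4 S=109.3927 intr=7.0373 cont=8.8593 V=8.8593[hold]  S*(4)=95.4074
k=3: j=0 S=67.7745 intr=48.6555 cont=48.3595 V=48.6555[EX]; j=1 S=77.7092 intr=38.7208 cont=38.4248 V=38.7208[EX]; j=2 S=89.1002 intr=27.3298 cont=27.0338 V=27.3298[EX]; j=3 S=102.1610 intr=14.2690 cont=14.8844 V=14.8844[hold]  S*(3)=89.1002
k=2: j=0 S=72.5720 intr=43.8580 cont=43.5620 V=43.8580[EX]; j=1 S=83.2100 intr=33.2200 cont=32.9240 V=33.2200[EX]; j=2 S=95.4074 intr=21.0226 cont=21.0345 V=21.0345[hold]  S*(2)=83.2100
k=1: j=0 S=77.7092 intr=38.7208 cont=38.4248 V=38.7208[EX]; j=1 S=89.1002 intr=27.3298 cont=27.0397 V=27.3298[EX]  S*(1)=89.1002
k=0: j=0 S=83.2100 intr=33.2200 cont=32.9240 V=33.2200[EX]  S*(0)=83.2100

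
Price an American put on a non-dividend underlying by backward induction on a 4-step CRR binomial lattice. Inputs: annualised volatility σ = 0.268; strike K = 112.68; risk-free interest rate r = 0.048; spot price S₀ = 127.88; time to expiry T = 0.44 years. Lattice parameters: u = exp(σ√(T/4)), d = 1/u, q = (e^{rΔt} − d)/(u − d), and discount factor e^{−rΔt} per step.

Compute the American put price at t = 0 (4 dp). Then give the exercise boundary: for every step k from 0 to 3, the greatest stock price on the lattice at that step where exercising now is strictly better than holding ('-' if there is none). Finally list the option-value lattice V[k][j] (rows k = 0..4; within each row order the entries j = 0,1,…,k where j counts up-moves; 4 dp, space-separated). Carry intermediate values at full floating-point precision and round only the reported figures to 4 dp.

price = 2.7338
boundary = - - - 97.9479
tree:
2.7338
4.8989 0.6615
8.6086 1.3504 0.0000
14.7321 2.7567 0.0000 0.0000
23.0625 5.6273 0.0000 0.0000 0.0000

Δt=0.11000, u=1.09296, d=0.91495, q=0.50753, disc=e^(-rΔt)=0.99473
k=4 terminal: V=max(K-S,0) → 23.0625 5.6273 0.0000 0.0000 0.0000
k=3: j=0 S=97.9479 intr=14.7321 cont=14.1387 V=14.7321[EX]; j=1 S=117.0038 intr=0.0000 cont=2.7567 V=2.7567[hold]; j=2 S=139.7672 intr=0.0000 cont=0.0000 V=0.0000[hold]; j=3 S=166.9591 intr=0.0000 cont=0.0000 V=0.0000[hold]  S*(3)=97.9479
k=2: j=0 S=107.0527 intr=5.6273 cont=8.6086 V=8.6086[hold]; j=1 S=127.8800 intr=0.0000 cont=1.3504 V=1.3504[hold]; j=2 S=152.7593 intr=0.0000 cont=0.0000 V=0.0000[hold]  S*(2)=-
k=1: j=0 S=117.0038 intr=0.0000 cont=4.8989 V=4.8989[hold]; j=1 S=139.7672 intr=0.0000 cont=0.6615 V=0.6615[hold]  S*(1)=-
k=0: j=0 S=127.8800 intr=0.0000 cont=2.7338 V=2.7338[hold]  S*(0)=-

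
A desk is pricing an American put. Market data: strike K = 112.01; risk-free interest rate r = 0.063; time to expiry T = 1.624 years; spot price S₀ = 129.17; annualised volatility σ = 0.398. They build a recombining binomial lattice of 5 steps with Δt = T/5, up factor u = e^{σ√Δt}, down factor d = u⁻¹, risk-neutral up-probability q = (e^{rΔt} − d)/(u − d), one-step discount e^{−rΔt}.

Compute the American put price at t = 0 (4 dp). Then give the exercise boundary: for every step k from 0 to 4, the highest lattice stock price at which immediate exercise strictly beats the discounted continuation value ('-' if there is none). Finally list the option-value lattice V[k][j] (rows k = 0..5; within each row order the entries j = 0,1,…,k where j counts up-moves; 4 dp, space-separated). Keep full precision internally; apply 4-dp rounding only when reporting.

params: Δt=0.32480 u=1.25461 d=0.79706 q=0.48872 e^(-rΔt)=0.97975
t_5 payoffs: 70.4556 46.6014 9.0537 0.0000 0.0000 0.0000
t_4: node(4,0) S=52.1346 payoff=59.8754 vs cont=57.6067 → 59.8754 [stop]  node(4,1) S=82.0623 payoff=29.9477 vs cont=27.6790 → 29.9477 [stop]  node(4,2) S=129.1700 payoff=0.0000 vs cont=4.5353 → 4.5353 [wait]  node(4,3) S=203.3197 payoff=0.0000 vs cont=0.0000 → 0.0000 [wait]  node(4,4) S=320.0348 payoff=0.0000 vs cont=0.0000 → 0.0000 [wait]  ⇒ S*(4)=82.0623
t_3: node(3,0) S=65.4086 payoff=46.6014 vs cont=44.3327 → 46.6014 [stop]  node(3,1) S=102.9563 payoff=9.0537 vs cont=17.1731 → 17.1731 [wait]  node(3,2) S=162.0580 payoff=0.0000 vs cont=2.2718 → 2.2718 [wait]  node(3,3) S=255.0870 payoff=0.0000 vs cont=0.0000 → 0.0000 [wait]  ⇒ S*(3)=65.4086
t_2: node(2,0) S=82.0623 payoff=29.9477 vs cont=31.5667 → 31.5667 [wait]  node(2,1) S=129.1700 payoff=0.0000 vs cont=9.6903 → 9.6903 [wait]  node(2,2) S=203.3197 payoff=0.0000 vs cont=1.1380 → 1.1380 [wait]  ⇒ S*(2)=-
t_1: node(1,0) S=102.9563 payoff=9.0537 vs cont=20.4525 → 20.4525 [wait]  node(1,1) S=162.0580 payoff=0.0000 vs cont=5.3990 → 5.3990 [wait]  ⇒ S*(1)=-
t_0: node(0,0) S=129.1700 payoff=0.0000 vs cont=12.8303 → 12.8303 [wait]  ⇒ S*(0)=-

price = 12.8303
boundary = - - - 65.4086 82.0623
tree:
12.8303
20.4525 5.3990
31.5667 9.6903 1.1380
46.6014 17.1731 2.2718 0.0000
59.8754 29.9477 4.5353 0.0000 0.0000
70.4556 46.6014 9.0537 0.0000 0.0000 0.0000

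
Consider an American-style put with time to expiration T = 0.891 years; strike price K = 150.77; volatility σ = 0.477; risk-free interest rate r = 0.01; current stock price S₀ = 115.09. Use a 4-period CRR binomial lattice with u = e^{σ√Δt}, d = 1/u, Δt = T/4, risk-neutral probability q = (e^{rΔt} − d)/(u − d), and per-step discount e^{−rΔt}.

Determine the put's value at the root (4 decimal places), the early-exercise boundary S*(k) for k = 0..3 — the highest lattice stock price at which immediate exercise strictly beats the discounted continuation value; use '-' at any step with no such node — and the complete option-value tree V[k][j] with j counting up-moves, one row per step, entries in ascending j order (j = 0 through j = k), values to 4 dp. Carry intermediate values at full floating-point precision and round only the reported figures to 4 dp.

price = 45.8484
boundary = - - 73.3660 91.8896
tree:
45.8484
61.0021 27.4700
77.4040 41.1663 10.7896
92.1935 58.8804 19.6207 0.0000
104.0016 77.4040 35.6800 0.0000 0.0000

Δt=0.22275  u=1.25248  d=0.79841  q=0.44887  discount=0.99777
step 4 (expiry): payoffs max(K−S,0) = 104.0016 77.4040 35.6800 0.0000 0.0000
step 3: (k=3,j=0): S=58.5765, (K−S)⁺=92.1935, hold=91.8580 ⇒ V=92.1935 exercise | (k=3,j=1): S=91.8896, (K−S)⁺=58.8804, hold=58.5450 ⇒ V=58.8804 exercise | (k=3,j=2): S=144.1481, (K−S)⁺=6.6219, hold=19.6207 ⇒ V=19.6207 continue | (k=3,j=3): S=226.1266, (K−S)⁺=0.0000, hold=0.0000 ⇒ V=0.0000 continue  boundary S*=91.8896
step 2: (k=2,j=0): S=73.3660, (K−S)⁺=77.4040, hold=77.0685 ⇒ V=77.4040 exercise | (k=2,j=1): S=115.0900, (K−S)⁺=35.6800, hold=41.1663 ⇒ V=41.1663 continue | (k=2,j=2): S=180.5428, (K−S)⁺=0.0000, hold=10.7896 ⇒ V=10.7896 continue  boundary S*=73.3660
step 1: (k=1,j=0): S=91.8896, (K−S)⁺=58.8804, hold=61.0021 ⇒ V=61.0021 continue | (k=1,j=1): S=144.1481, (K−S)⁺=6.6219, hold=27.4700 ⇒ V=27.4700 continue  boundary S*=-
step 0: (k=0,j=0): S=115.0900, (K−S)⁺=35.6800, hold=45.8484 ⇒ V=45.8484 continue  boundary S*=-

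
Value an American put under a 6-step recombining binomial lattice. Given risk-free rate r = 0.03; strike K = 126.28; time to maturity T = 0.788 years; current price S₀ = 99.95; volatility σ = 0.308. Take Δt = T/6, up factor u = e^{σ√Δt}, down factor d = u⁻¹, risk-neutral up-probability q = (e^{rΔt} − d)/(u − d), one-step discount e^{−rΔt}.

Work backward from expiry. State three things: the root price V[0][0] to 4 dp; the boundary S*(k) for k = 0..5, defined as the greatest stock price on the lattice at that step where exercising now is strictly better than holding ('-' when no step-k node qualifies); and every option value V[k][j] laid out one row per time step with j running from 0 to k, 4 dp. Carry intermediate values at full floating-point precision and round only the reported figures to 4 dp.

price = 28.0162
boundary = - 89.3938 79.9524 89.3938 99.9500 111.7528
tree:
28.0162
36.8862 19.0014
46.3276 27.1101 10.7072
54.7717 36.8862 17.1442 4.0876
62.3241 46.3276 26.3300 7.7130 0.3437
69.0788 54.7717 36.8862 14.5272 0.6763 0.0000
75.1201 62.3241 46.3276 26.3300 1.3307 0.0000 0.0000

Δt=0.13133, u=1.11809, d=0.89438, q=0.48977, disc=e^(-rΔt)=0.99607
k=6 terminal: V=max(K-S,0) → 75.1201 62.3241 46.3276 26.3300 1.3307 0.0000 0.0000
k=5: j=0 S=57.2012 intr=69.0788 cont=68.5822 V=69.0788[EX]; j=1 S=71.5083 intr=54.7717 cont=54.2752 V=54.7717[EX]; j=2 S=89.3938 intr=36.8862 cont=36.3897 V=36.8862[EX]; j=3 S=111.7528 intr=14.5272 cont=14.0307 V=14.5272[EX]; j=4 S=139.7042 intr=0.0000 cont=0.6763 V=0.6763[hold]; j=5 S=174.6467 intr=0.0000 cont=0.0000 V=0.0000[hold]  S*(5)=111.7528
k=4: j=0 S=63.9559 intr=62.3241 cont=61.8275 V=62.3241[EX]; j=1 S=79.9524 intr=46.3276 cont=45.8310 V=46.3276[EX]; j=2 S=99.9500 intr=26.3300 cont=25.8334 V=26.3300[EX]; j=3 S=124.9493 intr=1.3307 cont=7.7130 V=7.7130[hold]; j=4 S=156.2014 intr=0.0000 cont=0.3437 V=0.3437[hold]  S*(4)=99.9500
k=3: j=0 S=71.5083 intr=54.7717 cont=54.2752 V=54.7717[EX]; j=1 S=89.3938 intr=36.8862 cont=36.3897 V=36.8862[EX]; j=2 S=111.7528 intr=14.5272 cont=17.1442 V=17.1442[hold]; j=3 S=139.7042 intr=0.0000 cont=4.0876 V=4.0876[hold]  S*(3)=89.3938
k=2: j=0 S=79.9524 intr=46.3276 cont=45.8310 V=46.3276[EX]; j=1 S=99.9500 intr=26.3300 cont=27.1101 V=27.1101[hold]; j=2 S=124.9493 intr=1.3307 cont=10.7072 V=10.7072[hold]  S*(2)=79.9524
k=1: j=0 S=89.3938 intr=36.8862 cont=36.7702 V=36.8862[EX]; j=1 S=111.7528 intr=14.5272 cont=19.0014 V=19.0014[hold]  S*(1)=89.3938
k=0: j=0 S=99.9500 intr=26.3300 cont=28.0162 V=28.0162[hold]  S*(0)=-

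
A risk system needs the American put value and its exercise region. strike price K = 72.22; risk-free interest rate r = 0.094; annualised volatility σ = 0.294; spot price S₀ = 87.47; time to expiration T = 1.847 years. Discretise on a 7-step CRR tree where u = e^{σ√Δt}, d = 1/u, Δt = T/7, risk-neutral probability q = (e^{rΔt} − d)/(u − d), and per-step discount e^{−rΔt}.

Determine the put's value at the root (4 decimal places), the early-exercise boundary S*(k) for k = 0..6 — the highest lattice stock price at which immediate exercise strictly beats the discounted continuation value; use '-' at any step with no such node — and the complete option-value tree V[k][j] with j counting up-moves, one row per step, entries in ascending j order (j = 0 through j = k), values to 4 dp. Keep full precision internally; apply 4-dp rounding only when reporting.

params: Δt=0.26386 u=1.16302 d=0.85983 q=0.54515 e^(-rΔt)=0.97550
t_7 payoffs: 41.8285 31.1121 16.6169 0.0000 0.0000 0.0000 0.0000 0.0000
t_6: node(6,0) S=35.3459 payoff=36.8741 vs cont=35.1049 → 36.8741 [stop]  node(6,1) S=47.8093 payoff=24.4107 vs cont=22.6415 → 24.4107 [stop]  node(6,2) S=64.6674 payoff=7.5526 vs cont=7.3731 → 7.5526 [stop]  node(6,3) S=87.4700 payoff=0.0000 vs cont=0.0000 → 0.0000 [wait]  node(6,4) S=118.3130 payoff=0.0000 vs cont=0.0000 → 0.0000 [wait]  node(6,5) S=160.0317 payoff=0.0000 vs cont=0.0000 → 0.0000 [wait]  node(6,6) S=216.4610 payoff=0.0000 vs cont=0.0000 → 0.0000 [wait]  ⇒ S*(6)=64.6674
t_5: node(5,0) S=41.1079 payoff=31.1121 vs cont=29.3429 → 31.1121 [stop]  node(5,1) S=55.6031 payoff=16.6169 vs cont=14.8477 → 16.6169 [stop]  node(5,2) S=75.2094 payoff=0.0000 vs cont=3.3512 → 3.3512 [wait]  node(5,3) S=101.7293 payoff=0.0000 vs cont=0.0000 → 0.0000 [wait]  node(5,4) S=137.6003 payoff=0.0000 vs cont=0.0000 → 0.0000 [wait]  node(5,5) S=186.1199 payoff=0.0000 vs cont=0.0000 → 0.0000 [wait]  ⇒ S*(5)=55.6031
t_4: node(4,0) S=47.8093 payoff=24.4107 vs cont=22.6415 → 24.4107 [stop]  node(4,1) S=64.6674 payoff=7.5526 vs cont=9.1552 → 9.1552 [wait]  node(4,2) S=87.4700 payoff=0.0000 vs cont=1.4869 → 1.4869 [wait]  node(4,3) S=118.3130 payoff=0.0000 vs cont=0.0000 → 0.0000 [wait]  node(4,4) S=160.0317 payoff=0.0000 vs cont=0.0000 → 0.0000 [wait]  ⇒ S*(4)=47.8093
t_3: node(3,0) S=55.6031 payoff=16.6169 vs cont=15.7000 → 16.6169 [stop]  node(3,1) S=75.2094 payoff=0.0000 vs cont=4.8530 → 4.8530 [wait]  node(3,2) S=101.7293 payoff=0.0000 vs cont=0.6598 → 0.6598 [wait]  node(3,3) S=137.6003 payoff=0.0000 vs cont=0.0000 → 0.0000 [wait]  ⇒ S*(3)=55.6031
t_2: node(2,0) S=64.6674 payoff=7.5526 vs cont=9.9539 → 9.9539 [wait]  node(2,1) S=87.4700 payoff=0.0000 vs cont=2.5042 → 2.5042 [wait]  node(2,2) S=118.3130 payoff=0.0000 vs cont=0.2927 → 0.2927 [wait]  ⇒ S*(2)=-
t_1: node(1,0) S=75.2094 payoff=0.0000 vs cont=5.7484 → 5.7484 [wait]  node(1,1) S=101.7293 payoff=0.0000 vs cont=1.2668 → 1.2668 [wait]  ⇒ S*(1)=-
t_0: node(0,0) S=87.4700 payoff=0.0000 vs cont=3.2243 → 3.2243 [wait]  ⇒ S*(0)=-

price = 3.2243
boundary = - - - 55.6031 47.8093 55.6031 64.6674
tree:
3.2243
5.7484 1.2668
9.9539 2.5042 0.2927
16.6169 4.8530 0.6598 0.0000
24.4107 9.1552 1.4869 0.0000 0.0000
31.1121 16.6169 3.3512 0.0000 0.0000 0.0000
36.8741 24.4107 7.5526 0.0000 0.0000 0.0000 0.0000
41.8285 31.1121 16.6169 0.0000 0.0000 0.0000 0.0000 0.0000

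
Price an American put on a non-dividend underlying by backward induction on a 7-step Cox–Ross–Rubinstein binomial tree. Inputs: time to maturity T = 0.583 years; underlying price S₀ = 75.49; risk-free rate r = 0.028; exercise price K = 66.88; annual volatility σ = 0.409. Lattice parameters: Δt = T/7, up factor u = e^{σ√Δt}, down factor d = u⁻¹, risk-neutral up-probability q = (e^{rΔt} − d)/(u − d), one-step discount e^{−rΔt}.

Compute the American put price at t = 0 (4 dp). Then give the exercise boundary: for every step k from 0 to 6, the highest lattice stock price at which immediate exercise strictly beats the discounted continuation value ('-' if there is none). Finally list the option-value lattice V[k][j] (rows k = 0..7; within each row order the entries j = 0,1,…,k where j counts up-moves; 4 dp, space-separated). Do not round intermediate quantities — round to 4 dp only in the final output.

price = 4.5594
boundary = - - - - 47.0807 52.9791 59.6164
tree:
4.5594
6.9373 2.0095
10.2467 3.3915 0.5246
14.5826 5.6067 1.0119 0.0000
19.7993 9.0109 1.9520 0.0000 0.0000
25.0410 13.9009 3.7654 0.0000 0.0000 0.0000
29.6991 19.7993 7.2636 0.0000 0.0000 0.0000 0.0000
33.8387 25.0410 13.9009 0.0000 0.0000 0.0000 0.0000 0.0000

Δt=0.08329  u=1.12528  d=0.88867  q=0.48039  discount=0.99767
step 7 (expiry): payoffs max(K−S,0) = 33.8387 25.0410 13.9009 0.0000 0.0000 0.0000 0.0000 0.0000
step 6: (k=6,j=0): S=37.1809, (K−S)⁺=29.6991, hold=29.5434 ⇒ V=29.6991 exercise | (k=6,j=1): S=47.0807, (K−S)⁺=19.7993, hold=19.6435 ⇒ V=19.7993 exercise | (k=6,j=2): S=59.6164, (K−S)⁺=7.2636, hold=7.2062 ⇒ V=7.2636 exercise | (k=6,j=3): S=75.4900, (K−S)⁺=0.0000, hold=0.0000 ⇒ V=0.0000 continue | (k=6,j=4): S=95.5901, (K−S)⁺=0.0000, hold=0.0000 ⇒ V=0.0000 continue | (k=6,j=5): S=121.0420, (K−S)⁺=0.0000, hold=0.0000 ⇒ V=0.0000 continue | (k=6,j=6): S=153.2708, (K−S)⁺=0.0000, hold=0.0000 ⇒ V=0.0000 continue  boundary S*=59.6164
step 5: (k=5,j=0): S=41.8390, (K−S)⁺=25.0410, hold=24.8852 ⇒ V=25.0410 exercise | (k=5,j=1): S=52.9791, (K−S)⁺=13.9009, hold=13.7451 ⇒ V=13.9009 exercise | (k=5,j=2): S=67.0854, (K−S)⁺=0.0000, hold=3.7654 ⇒ V=3.7654 continue | (k=5,j=3): S=84.9476, (K−S)⁺=0.0000, hold=0.0000 ⇒ V=0.0000 continue | (k=5,j=4): S=107.5659, (K−S)⁺=0.0000, hold=0.0000 ⇒ V=0.0000 continue | (k=5,j=5): S=136.2065, (K−S)⁺=0.0000, hold=0.0000 ⇒ V=0.0000 continue  boundary S*=52.9791
step 4: (k=4,j=0): S=47.0807, (K−S)⁺=19.7993, hold=19.6435 ⇒ V=19.7993 exercise | (k=4,j=1): S=59.6164, (K−S)⁺=7.2636, hold=9.0109 ⇒ V=9.0109 continue | (k=4,j=2): S=75.4900, (K−S)⁺=0.0000, hold=1.9520 ⇒ V=1.9520 continue | (k=4,j=3): S=95.5901, (K−S)⁺=0.0000, hold=0.0000 ⇒ V=0.0000 continue | (k=4,j=4): S=121.0420, (K−S)⁺=0.0000, hold=0.0000 ⇒ V=0.0000 continue  boundary S*=47.0807
step 3: (k=3,j=0): S=52.9791, (K−S)⁺=13.9009, hold=14.5826 ⇒ V=14.5826 continue | (k=3,j=1): S=67.0854, (K−S)⁺=0.0000, hold=5.6067 ⇒ V=5.6067 continue | (k=3,j=2): S=84.9476, (K−S)⁺=0.0000, hold=1.0119 ⇒ V=1.0119 continue | (k=3,j=3): S=107.5659, (K−S)⁺=0.0000, hold=0.0000 ⇒ V=0.0000 continue  boundary S*=-
step 2: (k=2,j=0): S=59.6164, (K−S)⁺=7.2636, hold=10.2467 ⇒ V=10.2467 continue | (k=2,j=1): S=75.4900, (K−S)⁺=0.0000, hold=3.3915 ⇒ V=3.3915 continue | (k=2,j=2): S=95.5901, (K−S)⁺=0.0000, hold=0.5246 ⇒ V=0.5246 continue  boundary S*=-
step 1: (k=1,j=0): S=67.0854, (K−S)⁺=0.0000, hold=6.9373 ⇒ V=6.9373 continue | (k=1,j=1): S=84.9476, (K−S)⁺=0.0000, hold=2.0095 ⇒ V=2.0095 continue  boundary S*=-
step 0: (k=0,j=0): S=75.4900, (K−S)⁺=0.0000, hold=4.5594 ⇒ V=4.5594 continue  boundary S*=-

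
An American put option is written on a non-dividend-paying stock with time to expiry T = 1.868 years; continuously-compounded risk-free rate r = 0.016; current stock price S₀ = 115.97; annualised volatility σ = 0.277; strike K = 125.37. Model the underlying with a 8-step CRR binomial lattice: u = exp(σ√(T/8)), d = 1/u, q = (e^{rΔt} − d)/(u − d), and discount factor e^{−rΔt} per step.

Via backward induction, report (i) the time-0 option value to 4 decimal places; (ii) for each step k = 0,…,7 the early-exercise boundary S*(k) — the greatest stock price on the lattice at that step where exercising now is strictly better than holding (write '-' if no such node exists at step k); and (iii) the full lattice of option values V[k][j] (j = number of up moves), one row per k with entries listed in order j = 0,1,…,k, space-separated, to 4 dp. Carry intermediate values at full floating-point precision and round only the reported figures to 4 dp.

price = 21.7443
boundary = - - - 77.6163 67.8925 77.6163 88.7327 101.4413
tree:
21.7443
29.1819 13.8731
37.9742 19.9044 7.4612
47.7537 27.6979 11.6342 3.0080
57.4775 37.1636 17.6807 5.1884 0.6744
65.9831 47.7537 26.0047 8.8198 1.3030 0.0000
73.4231 57.4775 36.6373 14.7129 2.5177 0.0000 0.0000
79.9310 65.9831 47.7537 23.9287 4.8648 0.0000 0.0000 0.0000
85.6236 73.4231 57.4775 36.6373 9.4000 0.0000 0.0000 0.0000 0.0000

Δt=0.23350, u=1.14322, d=0.87472, q=0.48053, disc=e^(-rΔt)=0.99627
k=8 terminal: V=max(K-S,0) → 85.6236 73.4231 57.4775 36.6373 9.4000 0.0000 0.0000 0.0000 0.0000
k=7: j=0 S=45.4390 intr=79.9310 cont=79.4635 V=79.9310[EX]; j=1 S=59.3869 intr=65.9831 cont=65.5156 V=65.9831[EX]; j=2 S=77.6163 intr=47.7537 cont=47.2862 V=47.7537[EX]; j=3 S=101.4413 intr=23.9287 cont=23.4612 V=23.9287[EX]; j=4 S=132.5796 intr=0.0000 cont=4.8648 V=4.8648[hold]; j=5 S=173.2761 intr=0.0000 cont=0.0000 V=0.0000[hold]; j=6 S=226.4647 intr=0.0000 cont=0.0000 V=0.0000[hold]; j=7 S=295.9800 intr=0.0000 cont=0.0000 V=0.0000[hold]  S*(7)=101.4413
k=6: j=0 S=51.9469 intr=73.4231 cont=72.9556 V=73.4231[EX]; j=1 S=67.8925 intr=57.4775 cont=57.0100 V=57.4775[EX]; j=2 S=88.7327 intr=36.6373 cont=36.1698 V=36.6373[EX]; j=3 S=115.9700 intr=9.4000 cont=14.7129 V=14.7129[hold]; j=4 S=151.5680 intr=0.0000 cont=2.5177 V=2.5177[hold]; j=5 S=198.0932 intr=0.0000 cont=0.0000 V=0.0000[hold]; j=6 S=258.8996 intr=0.0000 cont=0.0000 V=0.0000[hold]  S*(6)=88.7327
k=5: j=0 S=59.3869 intr=65.9831 cont=65.5156 V=65.9831[EX]; j=1 S=77.6163 intr=47.7537 cont=47.2862 V=47.7537[EX]; j=2 S=101.4413 intr=23.9287 cont=26.0047 V=26.0047[hold]; j=3 S=132.5796 intr=0.0000 cont=8.8198 V=8.8198[hold]; j=4 S=173.2761 intr=0.0000 cont=1.3030 V=1.3030[hold]; j=5 S=226.4647 intr=0.0000 cont=0.0000 V=0.0000[hold]  S*(5)=77.6163
k=4: j=0 S=67.8925 intr=57.4775 cont=57.0100 V=57.4775[EX]; j=1 S=88.7327 intr=36.6373 cont=37.1636 V=37.1636[hold]; j=2 S=115.9700 intr=9.4000 cont=17.6807 V=17.6807[hold]; j=3 S=151.5680 intr=0.0000 cont=5.1884 V=5.1884[hold]; j=4 S=198.0932 intr=0.0000 cont=0.6744 V=0.6744[hold]  S*(4)=67.8925
k=3: j=0 S=77.6163 intr=47.7537 cont=47.5382 V=47.7537[EX]; j=1 S=101.4413 intr=23.9287 cont=27.6979 V=27.6979[hold]; j=2 S=132.5796 intr=0.0000 cont=11.6342 V=11.6342[hold]; j=3 S=173.2761 intr=0.0000 cont=3.0080 V=3.0080[hold]  S*(3)=77.6163
k=2: j=0 S=88.7327 intr=36.6373 cont=37.9742 V=37.9742[hold]; j=1 S=115.9700 intr=9.4000 cont=19.9044 V=19.9044[hold]; j=2 S=151.5680 intr=0.0000 cont=7.4612 V=7.4612[hold]  S*(2)=-
k=1: j=0 S=101.4413 intr=23.9287 cont=29.1819 V=29.1819[hold]; j=1 S=132.5796 intr=0.0000 cont=13.8731 V=13.8731[hold]  S*(1)=-
k=0: j=0 S=115.9700 intr=9.4000 cont=21.7443 V=21.7443[hold]  S*(0)=-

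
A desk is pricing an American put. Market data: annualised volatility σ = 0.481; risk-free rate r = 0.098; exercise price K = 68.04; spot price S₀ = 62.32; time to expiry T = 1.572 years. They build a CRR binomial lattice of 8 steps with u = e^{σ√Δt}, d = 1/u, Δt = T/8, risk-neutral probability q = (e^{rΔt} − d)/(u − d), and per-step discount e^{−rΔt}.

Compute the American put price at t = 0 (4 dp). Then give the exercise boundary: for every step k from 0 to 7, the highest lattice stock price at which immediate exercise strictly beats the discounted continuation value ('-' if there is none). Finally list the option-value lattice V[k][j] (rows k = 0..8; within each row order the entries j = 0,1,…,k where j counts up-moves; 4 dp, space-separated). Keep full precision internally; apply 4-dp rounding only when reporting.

params: Δt=0.19650 u=1.23766 d=0.80798 q=0.49215 e^(-rΔt)=0.98093
t_8 payoffs: 56.7205 50.7008 41.4800 27.3556 5.7200 0.0000 0.0000 0.0000 0.0000
t_7: node(7,0) S=14.0097 payoff=54.0303 vs cont=52.7326 → 54.0303 [stop]  node(7,1) S=21.4599 payoff=46.5801 vs cont=45.2824 → 46.5801 [stop]  node(7,2) S=32.8721 payoff=35.1679 vs cont=33.8702 → 35.1679 [stop]  node(7,3) S=50.3533 payoff=17.6867 vs cont=16.3890 → 17.6867 [stop]  node(7,4) S=77.1307 payoff=0.0000 vs cont=2.8495 → 2.8495 [wait]  node(7,5) S=118.1482 payoff=0.0000 vs cont=0.0000 → 0.0000 [wait]  node(7,6) S=180.9785 payoff=0.0000 vs cont=0.0000 → 0.0000 [wait]  node(7,7) S=277.2215 payoff=0.0000 vs cont=0.0000 → 0.0000 [wait]  ⇒ S*(7)=50.3533
t_6: node(6,0) S=17.3392 payoff=50.7008 vs cont=49.4031 → 50.7008 [stop]  node(6,1) S=26.5600 payoff=41.4800 vs cont=40.1823 → 41.4800 [stop]  node(6,2) S=40.6844 payoff=27.3556 vs cont=26.0579 → 27.3556 [stop]  node(6,3) S=62.3200 payoff=5.7200 vs cont=10.1866 → 10.1866 [wait]  node(6,4) S=95.4613 payoff=0.0000 vs cont=1.4195 → 1.4195 [wait]  node(6,5) S=146.2269 payoff=0.0000 vs cont=0.0000 → 0.0000 [wait]  node(6,6) S=223.9892 payoff=0.0000 vs cont=0.0000 → 0.0000 [wait]  ⇒ S*(6)=40.6844
t_5: node(5,0) S=21.4599 payoff=46.5801 vs cont=45.2824 → 46.5801 [stop]  node(5,1) S=32.8721 payoff=35.1679 vs cont=33.8702 → 35.1679 [stop]  node(5,2) S=50.3533 payoff=17.6867 vs cont=18.5453 → 18.5453 [wait]  node(5,3) S=77.1307 payoff=0.0000 vs cont=5.7599 → 5.7599 [wait]  node(5,4) S=118.1482 payoff=0.0000 vs cont=0.7072 → 0.7072 [wait]  node(5,5) S=180.9785 payoff=0.0000 vs cont=0.0000 → 0.0000 [wait]  ⇒ S*(5)=32.8721
t_4: node(4,0) S=26.5600 payoff=41.4800 vs cont=40.1823 → 41.4800 [stop]  node(4,1) S=40.6844 payoff=27.3556 vs cont=26.4724 → 27.3556 [stop]  node(4,2) S=62.3200 payoff=5.7200 vs cont=12.0193 → 12.0193 [wait]  node(4,3) S=95.4613 payoff=0.0000 vs cont=3.2108 → 3.2108 [wait]  node(4,4) S=146.2269 payoff=0.0000 vs cont=0.3523 → 0.3523 [wait]  ⇒ S*(4)=40.6844
t_3: node(3,0) S=32.8721 payoff=35.1679 vs cont=33.8702 → 35.1679 [stop]  node(3,1) S=50.3533 payoff=17.6867 vs cont=19.4301 → 19.4301 [wait]  node(3,2) S=77.1307 payoff=0.0000 vs cont=7.5376 → 7.5376 [wait]  node(3,3) S=118.1482 payoff=0.0000 vs cont=1.7696 → 1.7696 [wait]  ⇒ S*(3)=32.8721
t_2: node(2,0) S=40.6844 payoff=27.3556 vs cont=26.8995 → 27.3556 [stop]  node(2,1) S=62.3200 payoff=5.7200 vs cont=13.3183 → 13.3183 [wait]  node(2,2) S=95.4613 payoff=0.0000 vs cont=4.6093 → 4.6093 [wait]  ⇒ S*(2)=40.6844
t_1: node(1,0) S=50.3533 payoff=17.6867 vs cont=20.0572 → 20.0572 [wait]  node(1,1) S=77.1307 payoff=0.0000 vs cont=8.8599 → 8.8599 [wait]  ⇒ S*(1)=-
t_0: node(0,0) S=62.3200 payoff=5.7200 vs cont=14.2690 → 14.2690 [wait]  ⇒ S*(0)=-

price = 14.2690
boundary = - - 40.6844 32.8721 40.6844 32.8721 40.6844 50.3533
tree:
14.2690
20.0572 8.8599
27.3556 13.3183 4.6093
35.1679 19.4301 7.5376 1.7696
41.4800 27.3556 12.0193 3.2108 0.3523
46.5801 35.1679 18.5453 5.7599 0.7072 0.0000
50.7008 41.4800 27.3556 10.1866 1.4195 0.0000 0.0000
54.0303 46.5801 35.1679 17.6867 2.8495 0.0000 0.0000 0.0000
56.7205 50.7008 41.4800 27.3556 5.7200 0.0000 0.0000 0.0000 0.0000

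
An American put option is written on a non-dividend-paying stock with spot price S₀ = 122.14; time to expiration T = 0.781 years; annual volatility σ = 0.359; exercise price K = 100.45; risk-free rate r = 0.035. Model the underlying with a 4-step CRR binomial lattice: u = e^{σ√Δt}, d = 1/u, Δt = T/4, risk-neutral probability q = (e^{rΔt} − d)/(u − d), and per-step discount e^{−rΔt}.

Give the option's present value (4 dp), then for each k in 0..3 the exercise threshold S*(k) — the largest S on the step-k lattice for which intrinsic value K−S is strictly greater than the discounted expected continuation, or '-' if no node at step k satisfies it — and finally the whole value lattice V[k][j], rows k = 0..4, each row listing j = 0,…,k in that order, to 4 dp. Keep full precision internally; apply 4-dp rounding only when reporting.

params: Δt=0.19525 u=1.17191 d=0.85331 q=0.48195 e^(-rΔt)=0.99319
t_4 payoffs: 35.6930 11.5151 0.0000 0.0000 0.0000
t_3: node(3,0) S=75.8891 payoff=24.5609 vs cont=23.8768 → 24.5609 [stop]  node(3,1) S=104.2234 payoff=0.0000 vs cont=5.9248 → 5.9248 [wait]  node(3,2) S=143.1366 payoff=0.0000 vs cont=0.0000 → 0.0000 [wait]  node(3,3) S=196.5787 payoff=0.0000 vs cont=0.0000 → 0.0000 [wait]  ⇒ S*(3)=75.8891
t_2: node(2,0) S=88.9349 payoff=11.5151 vs cont=15.4732 → 15.4732 [wait]  node(2,1) S=122.1400 payoff=0.0000 vs cont=3.0484 → 3.0484 [wait]  node(2,2) S=167.7427 payoff=0.0000 vs cont=0.0000 → 0.0000 [wait]  ⇒ S*(2)=-
t_1: node(1,0) S=104.2234 payoff=0.0000 vs cont=9.4205 → 9.4205 [wait]  node(1,1) S=143.1366 payoff=0.0000 vs cont=1.5685 → 1.5685 [wait]  ⇒ S*(1)=-
t_0: node(0,0) S=122.1400 payoff=0.0000 vs cont=5.5979 → 5.5979 [wait]  ⇒ S*(0)=-

price = 5.5979
boundary = - - - 75.8891
tree:
5.5979
9.4205 1.5685
15.4732 3.0484 0.0000
24.5609 5.9248 0.0000 0.0000
35.6930 11.5151 0.0000 0.0000 0.0000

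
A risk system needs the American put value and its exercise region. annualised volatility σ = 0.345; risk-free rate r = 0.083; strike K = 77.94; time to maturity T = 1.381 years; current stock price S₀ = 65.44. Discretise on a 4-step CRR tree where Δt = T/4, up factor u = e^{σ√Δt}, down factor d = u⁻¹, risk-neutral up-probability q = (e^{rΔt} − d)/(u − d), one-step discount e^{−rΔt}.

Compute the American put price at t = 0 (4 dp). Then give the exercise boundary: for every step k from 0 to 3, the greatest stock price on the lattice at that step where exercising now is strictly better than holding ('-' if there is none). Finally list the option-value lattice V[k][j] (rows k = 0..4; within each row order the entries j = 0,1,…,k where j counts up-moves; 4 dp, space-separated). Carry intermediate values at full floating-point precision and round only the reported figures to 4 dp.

params: Δt=0.34525 u=1.22472 d=0.81651 q=0.52071 e^(-rΔt)=0.97175
t_4 payoffs: 48.8535 34.3118 12.5000 0.0000 0.0000
t_3: node(3,0) S=35.6229 payoff=42.3171 vs cont=40.1154 → 42.3171 [stop]  node(3,1) S=53.4325 payoff=24.5075 vs cont=22.3058 → 24.5075 [stop]  node(3,2) S=80.1459 payoff=0.0000 vs cont=5.8219 → 5.8219 [wait]  node(3,3) S=120.2146 payoff=0.0000 vs cont=0.0000 → 0.0000 [wait]  ⇒ S*(3)=53.4325
t_2: node(2,0) S=43.6282 payoff=34.3118 vs cont=32.1101 → 34.3118 [stop]  node(2,1) S=65.4400 payoff=12.5000 vs cont=14.3603 → 14.3603 [wait]  node(2,2) S=98.1566 payoff=0.0000 vs cont=2.7116 → 2.7116 [wait]  ⇒ S*(2)=43.6282
t_1: node(1,0) S=53.4325 payoff=24.5075 vs cont=23.2471 → 24.5075 [stop]  node(1,1) S=80.1459 payoff=0.0000 vs cont=8.0604 → 8.0604 [wait]  ⇒ S*(1)=53.4325
t_0: node(0,0) S=65.4400 payoff=12.5000 vs cont=15.4930 → 15.4930 [wait]  ⇒ S*(0)=-

price = 15.4930
boundary = - 53.4325 43.6282 53.4325
tree:
15.4930
24.5075 8.0604
34.3118 14.3603 2.7116
42.3171 24.5075 5.8219 0.0000
48.8535 34.3118 12.5000 0.0000 0.0000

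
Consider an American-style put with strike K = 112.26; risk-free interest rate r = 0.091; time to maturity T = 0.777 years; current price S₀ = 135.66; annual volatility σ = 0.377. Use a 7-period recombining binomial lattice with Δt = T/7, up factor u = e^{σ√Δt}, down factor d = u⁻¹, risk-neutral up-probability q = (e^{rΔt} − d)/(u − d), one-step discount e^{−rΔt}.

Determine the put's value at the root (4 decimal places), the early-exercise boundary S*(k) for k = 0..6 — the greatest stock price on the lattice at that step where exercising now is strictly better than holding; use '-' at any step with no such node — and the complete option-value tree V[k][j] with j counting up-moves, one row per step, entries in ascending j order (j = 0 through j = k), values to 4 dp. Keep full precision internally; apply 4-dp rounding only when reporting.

Δt=0.11100, u=1.13383, d=0.88196, q=0.50895, disc=e^(-rΔt)=0.98995
k=7 terminal: V=max(K-S,0) → 55.9470 39.8653 19.1911 0.0000 0.0000 0.0000 0.0000 0.0000
k=6: j=0 S=63.8495 intr=48.4105 cont=47.2823 V=48.4105[EX]; j=1 S=82.0835 intr=30.1765 cont=29.0483 V=30.1765[EX]; j=2 S=105.5246 intr=6.7354 cont=9.3291 V=9.3291[hold]; j=3 S=135.6600 intr=0.0000 cont=0.0000 V=0.0000[hold]; j=4 S=174.4014 intr=0.0000 cont=0.0000 V=0.0000[hold]; j=5 S=224.2064 intr=0.0000 cont=0.0000 V=0.0000[hold]; j=6 S=288.2346 intr=0.0000 cont=0.0000 V=0.0000[hold]  S*(6)=82.0835
k=5: j=0 S=72.3947 intr=39.8653 cont=38.7371 V=39.8653[EX]; j=1 S=93.0689 intr=19.1911 cont=19.3696 V=19.3696[hold]; j=2 S=119.6473 intr=0.0000 cont=4.5350 V=4.5350[hold]; j=3 S=153.8158 intr=0.0000 cont=0.0000 V=0.0000[hold]; j=4 S=197.7420 intr=0.0000 cont=0.0000 V=0.0000[hold]; j=5 S=254.2126 intr=0.0000 cont=0.0000 V=0.0000[hold]  S*(5)=72.3947
k=4: j=0 S=82.0835 intr=30.1765 cont=29.1383 V=30.1765[EX]; j=1 S=105.5246 intr=6.7354 cont=11.7008 V=11.7008[hold]; j=2 S=135.6600 intr=0.0000 cont=2.2046 V=2.2046[hold]; j=3 S=174.4014 intr=0.0000 cont=0.0000 V=0.0000[hold]; j=4 S=224.2064 intr=0.0000 cont=0.0000 V=0.0000[hold]  S*(4)=82.0835
k=3: j=0 S=93.0689 intr=19.1911 cont=20.5646 V=20.5646[hold]; j=1 S=119.6473 intr=0.0000 cont=6.7987 V=6.7987[hold]; j=2 S=153.8158 intr=0.0000 cont=1.0717 V=1.0717[hold]; j=3 S=197.7420 intr=0.0000 cont=0.0000 V=0.0000[hold]  S*(3)=-
k=2: j=0 S=105.5246 intr=6.7354 cont=13.4222 V=13.4222[hold]; j=1 S=135.6600 intr=0.0000 cont=3.8449 V=3.8449[hold]; j=2 S=174.4014 intr=0.0000 cont=0.5210 V=0.5210[hold]  S*(2)=-
k=1: j=0 S=119.6473 intr=0.0000 cont=8.4620 V=8.4620[hold]; j=1 S=153.8158 intr=0.0000 cont=2.1316 V=2.1316[hold]  S*(1)=-
k=0: j=0 S=135.6600 intr=0.0000 cont=5.1874 V=5.1874[hold]  S*(0)=-

price = 5.1874
boundary = - - - - 82.0835 72.3947 82.0835
tree:
5.1874
8.4620 2.1316
13.4222 3.8449 0.5210
20.5646 6.7987 1.0717 0.0000
30.1765 11.7008 2.2046 0.0000 0.0000
39.8653 19.3696 4.5350 0.0000 0.0000 0.0000
48.4105 30.1765 9.3291 0.0000 0.0000 0.0000 0.0000
55.9470 39.8653 19.1911 0.0000 0.0000 0.0000 0.0000 0.0000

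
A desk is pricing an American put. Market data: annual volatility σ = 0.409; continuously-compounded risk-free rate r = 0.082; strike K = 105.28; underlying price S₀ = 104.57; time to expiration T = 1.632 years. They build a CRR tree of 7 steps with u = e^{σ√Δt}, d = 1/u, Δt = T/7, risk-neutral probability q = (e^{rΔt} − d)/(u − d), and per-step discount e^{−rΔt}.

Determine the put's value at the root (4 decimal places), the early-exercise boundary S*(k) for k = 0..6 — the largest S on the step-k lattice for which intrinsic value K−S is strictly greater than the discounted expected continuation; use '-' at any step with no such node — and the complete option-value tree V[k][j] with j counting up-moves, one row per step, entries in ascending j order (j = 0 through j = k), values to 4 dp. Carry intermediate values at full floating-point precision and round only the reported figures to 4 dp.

Δt=0.23314  u=1.21833  d=0.82079  q=0.49934  discount=0.98106
step 7 (expiry): payoffs max(K−S,0) = 79.0354 66.3241 47.4561 19.4497 0.0000 0.0000 0.0000 0.0000
step 6: (k=6,j=0): S=31.9747, (K−S)⁺=73.3053, hold=71.3117 ⇒ V=73.3053 exercise | (k=6,j=1): S=47.4614, (K−S)⁺=57.8186, hold=55.8250 ⇒ V=57.8186 exercise | (k=6,j=2): S=70.4488, (K−S)⁺=34.8312, hold=32.8376 ⇒ V=34.8312 exercise | (k=6,j=3): S=104.5700, (K−S)⁺=0.7100, hold=9.5533 ⇒ V=9.5533 continue | (k=6,j=4): S=155.2174, (K−S)⁺=0.0000, hold=0.0000 ⇒ V=0.0000 continue | (k=6,j=5): S=230.3954, (K−S)⁺=0.0000, hold=0.0000 ⇒ V=0.0000 continue | (k=6,j=6): S=341.9852, (K−S)⁺=0.0000, hold=0.0000 ⇒ V=0.0000 continue  boundary S*=70.4488
step 5: (k=5,j=0): S=38.9559, (K−S)⁺=66.3241, hold=64.3305 ⇒ V=66.3241 exercise | (k=5,j=1): S=57.8239, (K−S)⁺=47.4561, hold=45.4626 ⇒ V=47.4561 exercise | (k=5,j=2): S=85.8303, (K−S)⁺=19.4497, hold=21.7883 ⇒ V=21.7883 continue | (k=5,j=3): S=127.4013, (K−S)⁺=0.0000, hold=4.6924 ⇒ V=4.6924 continue | (k=5,j=4): S=189.1068, (K−S)⁺=0.0000, hold=0.0000 ⇒ V=0.0000 continue | (k=5,j=5): S=280.6988, (K−S)⁺=0.0000, hold=0.0000 ⇒ V=0.0000 continue  boundary S*=57.8239
step 4: (k=4,j=0): S=47.4614, (K−S)⁺=57.8186, hold=55.8250 ⇒ V=57.8186 exercise | (k=4,j=1): S=70.4488, (K−S)⁺=34.8312, hold=33.9832 ⇒ V=34.8312 exercise | (k=4,j=2): S=104.5700, (K−S)⁺=0.7100, hold=13.0007 ⇒ V=13.0007 continue | (k=4,j=3): S=155.2174, (K−S)⁺=0.0000, hold=2.3048 ⇒ V=2.3048 continue | (k=4,j=4): S=230.3954, (K−S)⁺=0.0000, hold=0.0000 ⇒ V=0.0000 continue  boundary S*=70.4488
step 3: (k=3,j=0): S=57.8239, (K−S)⁺=47.4561, hold=45.4626 ⇒ V=47.4561 exercise | (k=3,j=1): S=85.8303, (K−S)⁺=19.4497, hold=23.4772 ⇒ V=23.4772 continue | (k=3,j=2): S=127.4013, (K−S)⁺=0.0000, hold=7.5147 ⇒ V=7.5147 continue | (k=3,j=3): S=189.1068, (K−S)⁺=0.0000, hold=1.1321 ⇒ V=1.1321 continue  boundary S*=57.8239
step 2: (k=2,j=0): S=70.4488, (K−S)⁺=34.8312, hold=34.8106 ⇒ V=34.8312 exercise | (k=2,j=1): S=104.5700, (K−S)⁺=0.7100, hold=15.2129 ⇒ V=15.2129 continue | (k=2,j=2): S=155.2174, (K−S)⁺=0.0000, hold=4.2457 ⇒ V=4.2457 continue  boundary S*=70.4488
step 1: (k=1,j=0): S=85.8303, (K−S)⁺=19.4497, hold=24.5609 ⇒ V=24.5609 continue | (k=1,j=1): S=127.4013, (K−S)⁺=0.0000, hold=9.5521 ⇒ V=9.5521 continue  boundary S*=-
step 0: (k=0,j=0): S=104.5700, (K−S)⁺=0.7100, hold=16.7432 ⇒ V=16.7432 continue  boundary S*=-

price = 16.7432
boundary = - - 70.4488 57.8239 70.4488 57.8239 70.4488
tree:
16.7432
24.5609 9.5521
34.8312 15.2129 4.2457
47.4561 23.4772 7.5147 1.1321
57.8186 34.8312 13.0007 2.3048 0.0000
66.3241 47.4561 21.7883 4.6924 0.0000 0.0000
73.3053 57.8186 34.8312 9.5533 0.0000 0.0000 0.0000
79.0354 66.3241 47.4561 19.4497 0.0000 0.0000 0.0000 0.0000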